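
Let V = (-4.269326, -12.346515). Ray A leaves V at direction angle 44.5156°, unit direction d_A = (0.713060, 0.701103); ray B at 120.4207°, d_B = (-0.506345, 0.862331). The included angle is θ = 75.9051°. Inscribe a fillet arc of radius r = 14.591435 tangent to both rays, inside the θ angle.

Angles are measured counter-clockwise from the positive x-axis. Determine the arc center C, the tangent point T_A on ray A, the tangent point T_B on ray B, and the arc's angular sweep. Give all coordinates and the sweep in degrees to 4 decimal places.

center=(-1.1594,11.1744) T_A=(9.0707,0.7698) T_B=(-13.7421,3.7861) sweep=104.0949

bisector direction at 82.4681° = (0.131077,0.991372)
center distance |VC| = r/sin(θ/2) = 14.591435/sin(37.9526°) = 23.725576
C = V + |VC|·bis = (-1.1594,11.1744)
T_A = V + ((C−V)·d_A)·d_A = V + 18.7081·d_A = (9.0707,0.7698)
T_B = V + ((C−V)·d_B)·d_B = V + 18.7081·d_B = (-13.7421,3.7861)
sweep = 180° − θ = 104.0949°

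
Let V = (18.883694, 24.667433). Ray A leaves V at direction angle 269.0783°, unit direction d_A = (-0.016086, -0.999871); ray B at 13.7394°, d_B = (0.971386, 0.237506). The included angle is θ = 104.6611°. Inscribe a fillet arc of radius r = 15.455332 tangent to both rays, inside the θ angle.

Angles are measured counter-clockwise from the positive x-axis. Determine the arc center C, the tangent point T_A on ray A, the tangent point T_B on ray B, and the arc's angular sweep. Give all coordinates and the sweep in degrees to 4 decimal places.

center=(34.1451,12.4883) T_A=(18.6918,12.7369) T_B=(30.4743,27.5014) sweep=75.3389

bisector direction at 321.4088° = (0.781617,-0.623759)
center distance |VC| = r/sin(θ/2) = 15.455332/sin(52.3306°) = 19.525415
C = V + |VC|·bis = (34.1451,12.4883)
T_A = V + ((C−V)·d_A)·d_A = V + 11.9321·d_A = (18.6918,12.7369)
T_B = V + ((C−V)·d_B)·d_B = V + 11.9321·d_B = (30.4743,27.5014)
sweep = 180° − θ = 75.3389°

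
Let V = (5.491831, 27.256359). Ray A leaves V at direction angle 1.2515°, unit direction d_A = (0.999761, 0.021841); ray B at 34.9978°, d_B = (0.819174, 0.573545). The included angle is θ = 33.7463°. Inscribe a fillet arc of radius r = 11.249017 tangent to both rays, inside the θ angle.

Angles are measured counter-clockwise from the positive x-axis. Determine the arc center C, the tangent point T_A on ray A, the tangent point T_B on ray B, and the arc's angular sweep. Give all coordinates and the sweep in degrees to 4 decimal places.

bisector direction at 18.1247° = (0.950382,0.311085)
center distance |VC| = r/sin(θ/2) = 11.249017/sin(16.8731°) = 38.755799
C = V + |VC|·bis = (42.3246,39.3127)
T_A = V + ((C−V)·d_A)·d_A = V + 37.0874·d_A = (42.5703,28.0664)
T_B = V + ((C−V)·d_B)·d_B = V + 37.0874·d_B = (35.8728,48.5276)
sweep = 180° − θ = 146.2537°

center=(42.3246,39.3127) T_A=(42.5703,28.0664) T_B=(35.8728,48.5276) sweep=146.2537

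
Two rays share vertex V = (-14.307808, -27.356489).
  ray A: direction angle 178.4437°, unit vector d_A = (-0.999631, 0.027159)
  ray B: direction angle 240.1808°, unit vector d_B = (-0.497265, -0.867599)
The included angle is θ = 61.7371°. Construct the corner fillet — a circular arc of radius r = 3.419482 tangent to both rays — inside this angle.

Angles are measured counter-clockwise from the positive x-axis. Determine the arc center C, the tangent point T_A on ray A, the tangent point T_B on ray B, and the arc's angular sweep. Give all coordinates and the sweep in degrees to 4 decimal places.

center=(-20.1192,-30.6193) T_A=(-20.0264,-27.2011) T_B=(-17.1525,-32.3197) sweep=118.2629

bisector direction at 209.3123° = (-0.871965,-0.489569)
center distance |VC| = r/sin(θ/2) = 3.419482/sin(30.8685°) = 6.664745
C = V + |VC|·bis = (-20.1192,-30.6193)
T_A = V + ((C−V)·d_A)·d_A = V + 5.7207·d_A = (-20.0264,-27.2011)
T_B = V + ((C−V)·d_B)·d_B = V + 5.7207·d_B = (-17.1525,-32.3197)
sweep = 180° − θ = 118.2629°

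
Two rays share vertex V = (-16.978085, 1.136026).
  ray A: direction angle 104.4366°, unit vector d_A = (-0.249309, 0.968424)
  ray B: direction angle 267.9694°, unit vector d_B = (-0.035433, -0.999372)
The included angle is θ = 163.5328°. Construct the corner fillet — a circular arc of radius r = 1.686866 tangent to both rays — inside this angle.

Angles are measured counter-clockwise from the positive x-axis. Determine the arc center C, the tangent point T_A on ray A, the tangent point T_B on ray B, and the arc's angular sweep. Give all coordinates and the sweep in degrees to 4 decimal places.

bisector direction at 186.2030° = (-0.994145,-0.108051)
center distance |VC| = r/sin(θ/2) = 1.686866/sin(81.7664°) = 1.704435
C = V + |VC|·bis = (-18.6725,0.9519)
T_A = V + ((C−V)·d_A)·d_A = V + 0.2441·d_A = (-17.0389,1.3724)
T_B = V + ((C−V)·d_B)·d_B = V + 0.2441·d_B = (-16.9867,0.8921)
sweep = 180° − θ = 16.4672°

center=(-18.6725,0.9519) T_A=(-17.0389,1.3724) T_B=(-16.9867,0.8921) sweep=16.4672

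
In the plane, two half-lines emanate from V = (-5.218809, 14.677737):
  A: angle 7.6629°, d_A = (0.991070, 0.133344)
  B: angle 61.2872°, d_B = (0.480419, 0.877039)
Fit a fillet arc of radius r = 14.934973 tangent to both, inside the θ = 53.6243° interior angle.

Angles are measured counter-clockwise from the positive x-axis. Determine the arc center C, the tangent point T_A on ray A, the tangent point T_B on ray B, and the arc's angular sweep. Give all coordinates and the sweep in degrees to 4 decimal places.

bisector direction at 34.4751° = (0.824373,0.566047)
center distance |VC| = r/sin(θ/2) = 14.934973/sin(26.8121°) = 33.110335
C = V + |VC|·bis = (22.0764,33.4198)
T_A = V + ((C−V)·d_A)·d_A = V + 29.5506·d_A = (24.0679,18.6182)
T_B = V + ((C−V)·d_B)·d_B = V + 29.5506·d_B = (8.9779,40.5948)
sweep = 180° − θ = 126.3757°

center=(22.0764,33.4198) T_A=(24.0679,18.6182) T_B=(8.9779,40.5948) sweep=126.3757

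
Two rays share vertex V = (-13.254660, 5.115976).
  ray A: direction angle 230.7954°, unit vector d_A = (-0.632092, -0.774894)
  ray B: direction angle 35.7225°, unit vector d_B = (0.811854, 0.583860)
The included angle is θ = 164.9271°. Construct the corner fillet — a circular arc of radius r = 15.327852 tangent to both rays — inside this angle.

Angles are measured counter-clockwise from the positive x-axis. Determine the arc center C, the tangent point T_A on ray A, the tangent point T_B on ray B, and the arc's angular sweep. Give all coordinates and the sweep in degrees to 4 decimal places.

bisector direction at 313.2590° = (0.685297,-0.728264)
center distance |VC| = r/sin(θ/2) = 15.327852/sin(82.4635°) = 15.461414
C = V + |VC|·bis = (-2.6590,-6.1440)
T_A = V + ((C−V)·d_A)·d_A = V + 2.0279·d_A = (-14.5365,3.5446)
T_B = V + ((C−V)·d_B)·d_B = V + 2.0279·d_B = (-11.6083,6.3000)
sweep = 180° − θ = 15.0729°

center=(-2.6590,-6.1440) T_A=(-14.5365,3.5446) T_B=(-11.6083,6.3000) sweep=15.0729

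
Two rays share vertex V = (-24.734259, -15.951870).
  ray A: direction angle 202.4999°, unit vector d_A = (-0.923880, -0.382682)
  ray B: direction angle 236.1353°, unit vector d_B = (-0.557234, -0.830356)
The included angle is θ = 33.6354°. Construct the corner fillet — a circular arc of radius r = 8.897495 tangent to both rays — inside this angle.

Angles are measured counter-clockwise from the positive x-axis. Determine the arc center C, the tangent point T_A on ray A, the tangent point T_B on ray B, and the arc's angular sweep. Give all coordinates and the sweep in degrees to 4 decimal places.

bisector direction at 219.3176° = (-0.773646,-0.633619)
center distance |VC| = r/sin(θ/2) = 8.897495/sin(16.8177°) = 30.752329
C = V + |VC|·bis = (-48.5257,-35.4371)
T_A = V + ((C−V)·d_A)·d_A = V + 29.4371·d_A = (-51.9306,-27.2169)
T_B = V + ((C−V)·d_B)·d_B = V + 29.4371·d_B = (-41.1376,-40.3951)
sweep = 180° − θ = 146.3646°

center=(-48.5257,-35.4371) T_A=(-51.9306,-27.2169) T_B=(-41.1376,-40.3951) sweep=146.3646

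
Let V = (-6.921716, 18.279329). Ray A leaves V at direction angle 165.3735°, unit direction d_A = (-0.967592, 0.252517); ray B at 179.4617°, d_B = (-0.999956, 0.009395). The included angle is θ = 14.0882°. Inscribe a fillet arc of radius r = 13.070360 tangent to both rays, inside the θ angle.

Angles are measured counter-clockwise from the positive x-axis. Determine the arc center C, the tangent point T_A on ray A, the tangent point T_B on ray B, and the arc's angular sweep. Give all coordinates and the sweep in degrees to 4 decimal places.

center=(-112.5707,32.3429) T_A=(-109.2702,44.9897) T_B=(-112.6935,19.2731) sweep=165.9118

bisector direction at 172.4176° = (-0.991256,0.131952)
center distance |VC| = r/sin(θ/2) = 13.070360/sin(7.0441°) = 106.580873
C = V + |VC|·bis = (-112.5707,32.3429)
T_A = V + ((C−V)·d_A)·d_A = V + 105.7764·d_A = (-109.2702,44.9897)
T_B = V + ((C−V)·d_B)·d_B = V + 105.7764·d_B = (-112.6935,19.2731)
sweep = 180° − θ = 165.9118°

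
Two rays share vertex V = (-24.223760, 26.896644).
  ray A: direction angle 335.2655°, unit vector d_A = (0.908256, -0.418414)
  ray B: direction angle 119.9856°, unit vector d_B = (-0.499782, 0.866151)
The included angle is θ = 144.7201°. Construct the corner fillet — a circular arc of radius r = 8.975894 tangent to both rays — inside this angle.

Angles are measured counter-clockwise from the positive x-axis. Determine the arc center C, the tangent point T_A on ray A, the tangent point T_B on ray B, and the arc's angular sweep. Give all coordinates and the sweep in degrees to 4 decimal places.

bisector direction at 47.6255° = (0.673973,0.738756)
center distance |VC| = r/sin(θ/2) = 8.975894/sin(72.3601°) = 9.418768
C = V + |VC|·bis = (-17.8758,33.8548)
T_A = V + ((C−V)·d_A)·d_A = V + 2.8542·d_A = (-21.6314,25.7024)
T_B = V + ((C−V)·d_B)·d_B = V + 2.8542·d_B = (-25.6502,29.3688)
sweep = 180° − θ = 35.2799°

center=(-17.8758,33.8548) T_A=(-21.6314,25.7024) T_B=(-25.6502,29.3688) sweep=35.2799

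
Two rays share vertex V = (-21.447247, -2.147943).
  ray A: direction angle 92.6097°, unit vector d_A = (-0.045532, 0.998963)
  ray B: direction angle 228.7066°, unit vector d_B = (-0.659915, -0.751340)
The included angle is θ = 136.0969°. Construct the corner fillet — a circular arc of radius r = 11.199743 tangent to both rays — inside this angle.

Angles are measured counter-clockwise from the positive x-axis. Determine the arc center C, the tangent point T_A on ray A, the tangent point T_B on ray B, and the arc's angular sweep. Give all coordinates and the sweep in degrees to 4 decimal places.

bisector direction at 160.6582° = (-0.943559,0.331204)
center distance |VC| = r/sin(θ/2) = 11.199743/sin(68.0485°) = 12.075191
C = V + |VC|·bis = (-32.8409,1.8514)
T_A = V + ((C−V)·d_A)·d_A = V + 4.5140·d_A = (-21.6528,2.3614)
T_B = V + ((C−V)·d_B)·d_B = V + 4.5140·d_B = (-24.4261,-5.5395)
sweep = 180° − θ = 43.9031°

center=(-32.8409,1.8514) T_A=(-21.6528,2.3614) T_B=(-24.4261,-5.5395) sweep=43.9031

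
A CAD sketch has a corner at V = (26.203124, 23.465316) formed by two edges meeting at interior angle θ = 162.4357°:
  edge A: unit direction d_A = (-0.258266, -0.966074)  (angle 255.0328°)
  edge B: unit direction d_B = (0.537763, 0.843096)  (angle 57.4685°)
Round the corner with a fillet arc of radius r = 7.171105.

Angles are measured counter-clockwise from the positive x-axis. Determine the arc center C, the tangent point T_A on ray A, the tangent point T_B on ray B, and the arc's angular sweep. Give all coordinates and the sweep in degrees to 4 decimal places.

center=(32.8448,20.5430) T_A=(25.9170,22.3950) T_B=(26.7989,24.3993) sweep=17.5643

bisector direction at 336.2506° = (0.915316,-0.402736)
center distance |VC| = r/sin(θ/2) = 7.171105/sin(81.2178°) = 7.256176
C = V + |VC|·bis = (32.8448,20.5430)
T_A = V + ((C−V)·d_A)·d_A = V + 1.1079·d_A = (25.9170,22.3950)
T_B = V + ((C−V)·d_B)·d_B = V + 1.1079·d_B = (26.7989,24.3993)
sweep = 180° − θ = 17.5643°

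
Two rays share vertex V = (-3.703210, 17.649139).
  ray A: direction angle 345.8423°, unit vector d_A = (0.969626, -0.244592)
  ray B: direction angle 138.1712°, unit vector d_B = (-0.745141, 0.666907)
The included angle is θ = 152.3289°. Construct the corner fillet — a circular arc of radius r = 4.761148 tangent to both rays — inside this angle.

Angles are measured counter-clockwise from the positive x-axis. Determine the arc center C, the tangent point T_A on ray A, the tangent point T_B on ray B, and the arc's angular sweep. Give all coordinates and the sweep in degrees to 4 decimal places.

center=(-1.4017,21.9789) T_A=(-2.5662,17.3623) T_B=(-4.5769,18.4311) sweep=27.6711

bisector direction at 62.0068° = (0.469368,0.883003)
center distance |VC| = r/sin(θ/2) = 4.761148/sin(76.1645°) = 4.903415
C = V + |VC|·bis = (-1.4017,21.9789)
T_A = V + ((C−V)·d_A)·d_A = V + 1.1726·d_A = (-2.5662,17.3623)
T_B = V + ((C−V)·d_B)·d_B = V + 1.1726·d_B = (-4.5769,18.4311)
sweep = 180° − θ = 27.6711°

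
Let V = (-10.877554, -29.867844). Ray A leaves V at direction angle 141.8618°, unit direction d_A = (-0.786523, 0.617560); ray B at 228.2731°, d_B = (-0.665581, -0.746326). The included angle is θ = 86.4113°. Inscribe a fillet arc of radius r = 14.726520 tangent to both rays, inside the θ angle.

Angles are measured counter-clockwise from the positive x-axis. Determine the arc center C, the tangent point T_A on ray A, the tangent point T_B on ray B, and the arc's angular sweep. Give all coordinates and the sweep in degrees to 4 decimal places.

bisector direction at 185.0674° = (-0.996091,-0.088328)
center distance |VC| = r/sin(θ/2) = 14.726520/sin(43.2056°) = 21.510534
C = V + |VC|·bis = (-32.3040,-31.7678)
T_A = V + ((C−V)·d_A)·d_A = V + 15.6791·d_A = (-23.2095,-20.1851)
T_B = V + ((C−V)·d_B)·d_B = V + 15.6791·d_B = (-21.3132,-41.5695)
sweep = 180° − θ = 93.5887°

center=(-32.3040,-31.7678) T_A=(-23.2095,-20.1851) T_B=(-21.3132,-41.5695) sweep=93.5887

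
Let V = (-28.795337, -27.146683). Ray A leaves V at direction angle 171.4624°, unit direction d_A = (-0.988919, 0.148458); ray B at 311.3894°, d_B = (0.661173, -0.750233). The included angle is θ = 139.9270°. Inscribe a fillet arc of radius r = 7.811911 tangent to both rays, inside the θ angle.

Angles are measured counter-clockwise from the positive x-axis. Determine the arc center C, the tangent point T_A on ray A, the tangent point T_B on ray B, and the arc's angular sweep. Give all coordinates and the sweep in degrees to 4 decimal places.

bisector direction at 241.4259° = (-0.478295,-0.878199)
center distance |VC| = r/sin(θ/2) = 7.811911/sin(69.9635°) = 8.315192
C = V + |VC|·bis = (-32.7725,-34.4491)
T_A = V + ((C−V)·d_A)·d_A = V + 2.8489·d_A = (-31.6127,-26.7237)
T_B = V + ((C−V)·d_B)·d_B = V + 2.8489·d_B = (-26.9117,-29.2841)
sweep = 180° − θ = 40.0730°

center=(-32.7725,-34.4491) T_A=(-31.6127,-26.7237) T_B=(-26.9117,-29.2841) sweep=40.0730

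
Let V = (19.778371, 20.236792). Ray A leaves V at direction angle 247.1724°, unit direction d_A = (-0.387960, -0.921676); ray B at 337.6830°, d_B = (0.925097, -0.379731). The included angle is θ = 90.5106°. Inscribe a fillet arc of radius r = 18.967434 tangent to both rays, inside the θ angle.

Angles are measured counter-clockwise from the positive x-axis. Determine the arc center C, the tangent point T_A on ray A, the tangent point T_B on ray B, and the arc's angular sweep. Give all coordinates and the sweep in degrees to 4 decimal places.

bisector direction at 292.4277° = (0.381517,-0.924362)
center distance |VC| = r/sin(θ/2) = 18.967434/sin(45.2553°) = 26.705274
C = V + |VC|·bis = (29.9669,-4.4485)
T_A = V + ((C−V)·d_A)·d_A = V + 18.7992·d_A = (12.4851,2.9101)
T_B = V + ((C−V)·d_B)·d_B = V + 18.7992·d_B = (37.1694,13.0982)
sweep = 180° − θ = 89.4894°

center=(29.9669,-4.4485) T_A=(12.4851,2.9101) T_B=(37.1694,13.0982) sweep=89.4894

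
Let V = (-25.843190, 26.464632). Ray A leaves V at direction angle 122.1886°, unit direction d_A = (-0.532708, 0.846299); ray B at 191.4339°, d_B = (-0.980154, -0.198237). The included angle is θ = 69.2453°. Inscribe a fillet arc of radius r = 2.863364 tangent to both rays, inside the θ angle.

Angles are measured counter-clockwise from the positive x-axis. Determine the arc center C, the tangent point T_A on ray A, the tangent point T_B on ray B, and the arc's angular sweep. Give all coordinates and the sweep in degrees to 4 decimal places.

bisector direction at 156.8113° = (-0.919213,0.393761)
center distance |VC| = r/sin(θ/2) = 2.863364/sin(34.6227°) = 5.039633
C = V + |VC|·bis = (-30.4757,28.4490)
T_A = V + ((C−V)·d_A)·d_A = V + 4.1472·d_A = (-28.0524,29.9744)
T_B = V + ((C−V)·d_B)·d_B = V + 4.1472·d_B = (-29.9081,25.6425)
sweep = 180° − θ = 110.7547°

center=(-30.4757,28.4490) T_A=(-28.0524,29.9744) T_B=(-29.9081,25.6425) sweep=110.7547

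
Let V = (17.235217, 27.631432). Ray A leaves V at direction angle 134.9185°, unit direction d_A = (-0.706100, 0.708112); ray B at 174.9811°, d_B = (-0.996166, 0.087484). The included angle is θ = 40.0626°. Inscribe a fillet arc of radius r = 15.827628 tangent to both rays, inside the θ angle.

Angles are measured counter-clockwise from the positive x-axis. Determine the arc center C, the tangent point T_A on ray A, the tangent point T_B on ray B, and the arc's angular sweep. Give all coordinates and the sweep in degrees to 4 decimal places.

bisector direction at 154.9498° = (-0.905937,0.423412)
center distance |VC| = r/sin(θ/2) = 15.827628/sin(20.0313°) = 46.207542
C = V + |VC|·bis = (-24.6259,47.1963)
T_A = V + ((C−V)·d_A)·d_A = V + 43.4122·d_A = (-13.4182,58.3722)
T_B = V + ((C−V)·d_B)·d_B = V + 43.4122·d_B = (-26.0106,31.4293)
sweep = 180° − θ = 139.9374°

center=(-24.6259,47.1963) T_A=(-13.4182,58.3722) T_B=(-26.0106,31.4293) sweep=139.9374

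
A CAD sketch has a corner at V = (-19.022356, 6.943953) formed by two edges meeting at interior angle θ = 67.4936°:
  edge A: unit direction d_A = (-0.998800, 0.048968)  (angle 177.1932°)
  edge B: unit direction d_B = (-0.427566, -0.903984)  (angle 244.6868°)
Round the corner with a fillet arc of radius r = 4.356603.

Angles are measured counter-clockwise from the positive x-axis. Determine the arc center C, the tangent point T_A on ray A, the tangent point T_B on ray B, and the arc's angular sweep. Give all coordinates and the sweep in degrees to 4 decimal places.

center=(-25.7488,2.9119) T_A=(-25.5354,7.2633) T_B=(-21.8105,1.0492) sweep=112.5064

bisector direction at 210.9400° = (-0.857706,-0.514140)
center distance |VC| = r/sin(θ/2) = 4.356603/sin(33.7468°) = 7.842334
C = V + |VC|·bis = (-25.7488,2.9119)
T_A = V + ((C−V)·d_A)·d_A = V + 6.5209·d_A = (-25.5354,7.2633)
T_B = V + ((C−V)·d_B)·d_B = V + 6.5209·d_B = (-21.8105,1.0492)
sweep = 180° − θ = 112.5064°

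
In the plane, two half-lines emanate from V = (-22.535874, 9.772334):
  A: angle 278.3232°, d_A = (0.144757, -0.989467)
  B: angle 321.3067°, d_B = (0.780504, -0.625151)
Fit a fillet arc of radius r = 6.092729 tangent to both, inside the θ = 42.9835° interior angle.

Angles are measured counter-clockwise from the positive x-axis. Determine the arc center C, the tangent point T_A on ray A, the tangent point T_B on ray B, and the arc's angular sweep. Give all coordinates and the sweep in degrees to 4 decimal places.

center=(-14.2674,-4.6565) T_A=(-20.2959,-5.5385) T_B=(-10.4585,0.0988) sweep=137.0165

bisector direction at 299.8149° = (0.497200,-0.867636)
center distance |VC| = r/sin(θ/2) = 6.092729/sin(21.4917°) = 16.630114
C = V + |VC|·bis = (-14.2674,-4.6565)
T_A = V + ((C−V)·d_A)·d_A = V + 15.4738·d_A = (-20.2959,-5.5385)
T_B = V + ((C−V)·d_B)·d_B = V + 15.4738·d_B = (-10.4585,0.0988)
sweep = 180° − θ = 137.0165°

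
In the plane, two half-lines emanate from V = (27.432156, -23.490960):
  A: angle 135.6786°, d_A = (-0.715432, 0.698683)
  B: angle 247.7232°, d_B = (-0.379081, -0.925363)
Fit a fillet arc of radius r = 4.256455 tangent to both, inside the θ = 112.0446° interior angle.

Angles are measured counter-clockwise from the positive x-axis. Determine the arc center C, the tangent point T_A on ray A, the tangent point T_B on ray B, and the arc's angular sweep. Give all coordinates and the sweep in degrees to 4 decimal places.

bisector direction at 191.7009° = (-0.979220,-0.202803)
center distance |VC| = r/sin(θ/2) = 4.256455/sin(56.0223°) = 5.132865
C = V + |VC|·bis = (22.4060,-24.5319)
T_A = V + ((C−V)·d_A)·d_A = V + 2.8686·d_A = (25.3799,-21.4867)
T_B = V + ((C−V)·d_B)·d_B = V + 2.8686·d_B = (26.3447,-26.1455)
sweep = 180° − θ = 67.9554°

center=(22.4060,-24.5319) T_A=(25.3799,-21.4867) T_B=(26.3447,-26.1455) sweep=67.9554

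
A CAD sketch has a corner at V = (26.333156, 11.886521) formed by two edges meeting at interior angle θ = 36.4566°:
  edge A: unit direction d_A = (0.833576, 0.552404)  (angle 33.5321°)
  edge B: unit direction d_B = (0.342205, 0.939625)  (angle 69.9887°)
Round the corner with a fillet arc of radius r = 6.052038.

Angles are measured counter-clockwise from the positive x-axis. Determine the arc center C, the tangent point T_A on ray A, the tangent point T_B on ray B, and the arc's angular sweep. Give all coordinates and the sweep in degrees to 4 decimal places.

center=(38.3084,27.0828) T_A=(41.6516,22.0379) T_B=(32.6218,29.1538) sweep=143.5434

bisector direction at 51.7604° = (0.618951,0.785429)
center distance |VC| = r/sin(θ/2) = 6.052038/sin(18.2283°) = 19.347694
C = V + |VC|·bis = (38.3084,27.0828)
T_A = V + ((C−V)·d_A)·d_A = V + 18.3768·d_A = (41.6516,22.0379)
T_B = V + ((C−V)·d_B)·d_B = V + 18.3768·d_B = (32.6218,29.1538)
sweep = 180° − θ = 143.5434°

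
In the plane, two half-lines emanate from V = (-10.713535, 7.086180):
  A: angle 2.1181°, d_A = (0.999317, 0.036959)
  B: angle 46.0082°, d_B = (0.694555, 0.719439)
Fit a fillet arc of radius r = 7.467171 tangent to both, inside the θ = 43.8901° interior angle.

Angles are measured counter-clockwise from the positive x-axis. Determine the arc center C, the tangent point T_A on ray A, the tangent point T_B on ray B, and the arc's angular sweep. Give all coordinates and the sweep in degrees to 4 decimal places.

center=(7.5309,15.2332) T_A=(7.8069,7.7712) T_B=(2.1587,20.4196) sweep=136.1099

bisector direction at 24.0631° = (0.913097,0.407743)
center distance |VC| = r/sin(θ/2) = 7.467171/sin(21.9450°) = 19.980806
C = V + |VC|·bis = (7.5309,15.2332)
T_A = V + ((C−V)·d_A)·d_A = V + 18.5331·d_A = (7.8069,7.7712)
T_B = V + ((C−V)·d_B)·d_B = V + 18.5331·d_B = (2.1587,20.4196)
sweep = 180° − θ = 136.1099°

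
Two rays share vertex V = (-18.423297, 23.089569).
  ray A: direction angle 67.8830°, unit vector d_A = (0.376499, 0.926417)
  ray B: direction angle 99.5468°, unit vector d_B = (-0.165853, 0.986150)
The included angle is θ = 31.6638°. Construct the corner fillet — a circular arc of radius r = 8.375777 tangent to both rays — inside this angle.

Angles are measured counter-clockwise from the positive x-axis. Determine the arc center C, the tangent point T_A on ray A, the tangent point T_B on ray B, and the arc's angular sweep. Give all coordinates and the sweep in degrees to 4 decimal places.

bisector direction at 83.7149° = (0.109476,0.993989)
center distance |VC| = r/sin(θ/2) = 8.375777/sin(15.8319°) = 30.701202
C = V + |VC|·bis = (-15.0623,53.6062)
T_A = V + ((C−V)·d_A)·d_A = V + 29.5366·d_A = (-7.3028,50.4528)
T_B = V + ((C−V)·d_B)·d_B = V + 29.5366·d_B = (-23.3220,52.2171)
sweep = 180° − θ = 148.3362°

center=(-15.0623,53.6062) T_A=(-7.3028,50.4528) T_B=(-23.3220,52.2171) sweep=148.3362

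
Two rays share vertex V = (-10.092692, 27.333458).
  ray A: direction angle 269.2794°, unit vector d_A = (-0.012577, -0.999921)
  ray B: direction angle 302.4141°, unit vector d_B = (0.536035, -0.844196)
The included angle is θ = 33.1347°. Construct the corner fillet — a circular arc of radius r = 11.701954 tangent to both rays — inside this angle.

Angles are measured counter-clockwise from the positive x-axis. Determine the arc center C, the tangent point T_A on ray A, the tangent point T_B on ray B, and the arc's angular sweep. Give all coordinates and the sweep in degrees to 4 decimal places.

bisector direction at 285.8467° = (0.273065,-0.961996)
center distance |VC| = r/sin(θ/2) = 11.701954/sin(16.5674°) = 41.039008
C = V + |VC|·bis = (1.1136,-12.1459)
T_A = V + ((C−V)·d_A)·d_A = V + 39.3353·d_A = (-10.5874,-11.9987)
T_B = V + ((C−V)·d_B)·d_B = V + 39.3353·d_B = (10.9924,-5.8732)
sweep = 180° − θ = 146.8653°

center=(1.1136,-12.1459) T_A=(-10.5874,-11.9987) T_B=(10.9924,-5.8732) sweep=146.8653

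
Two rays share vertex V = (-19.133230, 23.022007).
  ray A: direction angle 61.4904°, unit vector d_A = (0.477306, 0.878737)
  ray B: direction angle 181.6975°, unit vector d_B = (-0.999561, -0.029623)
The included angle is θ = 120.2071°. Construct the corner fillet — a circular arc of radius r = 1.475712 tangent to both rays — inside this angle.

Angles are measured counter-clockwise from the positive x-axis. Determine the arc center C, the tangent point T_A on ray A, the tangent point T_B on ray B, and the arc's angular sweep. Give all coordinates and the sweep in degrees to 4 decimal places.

center=(-20.0250,24.4719) T_A=(-18.7283,23.7676) T_B=(-19.9813,22.9969) sweep=59.7929

bisector direction at 121.5939° = (-0.523896,0.851782)
center distance |VC| = r/sin(θ/2) = 1.475712/sin(60.1035°) = 1.702232
C = V + |VC|·bis = (-20.0250,24.4719)
T_A = V + ((C−V)·d_A)·d_A = V + 0.8485·d_A = (-18.7283,23.7676)
T_B = V + ((C−V)·d_B)·d_B = V + 0.8485·d_B = (-19.9813,22.9969)
sweep = 180° − θ = 59.7929°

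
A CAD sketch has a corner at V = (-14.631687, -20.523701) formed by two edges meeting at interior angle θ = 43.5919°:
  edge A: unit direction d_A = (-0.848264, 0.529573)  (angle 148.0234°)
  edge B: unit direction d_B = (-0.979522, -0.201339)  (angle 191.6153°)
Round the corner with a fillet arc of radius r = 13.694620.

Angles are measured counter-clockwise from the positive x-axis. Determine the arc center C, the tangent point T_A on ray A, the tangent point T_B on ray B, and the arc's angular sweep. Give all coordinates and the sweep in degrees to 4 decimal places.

bisector direction at 169.8194° = (-0.984255,0.176752)
center distance |VC| = r/sin(θ/2) = 13.694620/sin(21.7960°) = 36.882679
C = V + |VC|·bis = (-50.9337,-14.0046)
T_A = V + ((C−V)·d_A)·d_A = V + 34.2460·d_A = (-43.6814,-2.3879)
T_B = V + ((C−V)·d_B)·d_B = V + 34.2460·d_B = (-48.1764,-27.4188)
sweep = 180° − θ = 136.4081°

center=(-50.9337,-14.0046) T_A=(-43.6814,-2.3879) T_B=(-48.1764,-27.4188) sweep=136.4081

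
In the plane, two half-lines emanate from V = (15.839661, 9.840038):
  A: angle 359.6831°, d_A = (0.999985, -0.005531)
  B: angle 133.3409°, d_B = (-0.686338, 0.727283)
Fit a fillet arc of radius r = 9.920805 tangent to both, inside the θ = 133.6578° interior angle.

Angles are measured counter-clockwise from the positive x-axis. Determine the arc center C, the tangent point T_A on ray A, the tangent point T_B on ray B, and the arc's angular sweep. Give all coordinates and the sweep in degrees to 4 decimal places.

bisector direction at 66.5120° = (0.398557,0.917144)
center distance |VC| = r/sin(θ/2) = 9.920805/sin(66.8289°) = 10.791297
C = V + |VC|·bis = (20.1406,19.7372)
T_A = V + ((C−V)·d_A)·d_A = V + 4.2461·d_A = (20.0857,9.8166)
T_B = V + ((C−V)·d_B)·d_B = V + 4.2461·d_B = (12.9254,12.9282)
sweep = 180° − θ = 46.3422°

center=(20.1406,19.7372) T_A=(20.0857,9.8166) T_B=(12.9254,12.9282) sweep=46.3422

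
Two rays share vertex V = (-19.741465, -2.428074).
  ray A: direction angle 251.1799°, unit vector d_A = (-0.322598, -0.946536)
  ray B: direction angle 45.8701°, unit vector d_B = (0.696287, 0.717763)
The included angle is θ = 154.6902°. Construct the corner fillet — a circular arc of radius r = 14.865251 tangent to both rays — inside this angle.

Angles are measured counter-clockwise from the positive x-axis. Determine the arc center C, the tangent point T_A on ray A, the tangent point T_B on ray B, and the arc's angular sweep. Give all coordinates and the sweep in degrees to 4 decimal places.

center=(-6.7477,-10.3829) T_A=(-20.8182,-5.5874) T_B=(-17.4174,-0.0324) sweep=25.3098

bisector direction at 328.5250° = (0.852868,-0.522126)
center distance |VC| = r/sin(θ/2) = 14.865251/sin(77.3451°) = 15.235359
C = V + |VC|·bis = (-6.7477,-10.3829)
T_A = V + ((C−V)·d_A)·d_A = V + 3.3377·d_A = (-20.8182,-5.5874)
T_B = V + ((C−V)·d_B)·d_B = V + 3.3377·d_B = (-17.4174,-0.0324)
sweep = 180° − θ = 25.3098°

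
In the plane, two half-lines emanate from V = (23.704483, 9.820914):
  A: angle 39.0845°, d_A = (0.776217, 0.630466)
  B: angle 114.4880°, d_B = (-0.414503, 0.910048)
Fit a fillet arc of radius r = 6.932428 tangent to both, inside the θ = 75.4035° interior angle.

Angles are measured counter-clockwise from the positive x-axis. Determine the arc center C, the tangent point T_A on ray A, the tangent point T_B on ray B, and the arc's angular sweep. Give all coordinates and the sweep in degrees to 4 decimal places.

center=(26.2957,20.8566) T_A=(30.6663,15.4755) T_B=(19.9868,17.9831) sweep=104.5965

bisector direction at 76.7862° = (0.228585,0.973524)
center distance |VC| = r/sin(θ/2) = 6.932428/sin(37.7017°) = 11.335810
C = V + |VC|·bis = (26.2957,20.8566)
T_A = V + ((C−V)·d_A)·d_A = V + 8.9689·d_A = (30.6663,15.4755)
T_B = V + ((C−V)·d_B)·d_B = V + 8.9689·d_B = (19.9868,17.9831)
sweep = 180° − θ = 104.5965°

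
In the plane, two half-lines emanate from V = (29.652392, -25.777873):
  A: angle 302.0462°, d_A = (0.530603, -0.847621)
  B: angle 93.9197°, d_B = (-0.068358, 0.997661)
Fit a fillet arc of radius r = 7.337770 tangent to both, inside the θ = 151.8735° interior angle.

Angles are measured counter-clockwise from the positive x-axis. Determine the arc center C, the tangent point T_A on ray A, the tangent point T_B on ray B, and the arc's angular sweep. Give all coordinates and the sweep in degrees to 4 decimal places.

bisector direction at 17.9830° = (0.951148,0.308734)
center distance |VC| = r/sin(θ/2) = 7.337770/sin(75.9368°) = 7.564492
C = V + |VC|·bis = (36.8473,-23.4425)
T_A = V + ((C−V)·d_A)·d_A = V + 1.8381·d_A = (30.6277,-27.3359)
T_B = V + ((C−V)·d_B)·d_B = V + 1.8381·d_B = (29.5267,-23.9441)
sweep = 180° − θ = 28.1265°

center=(36.8473,-23.4425) T_A=(30.6277,-27.3359) T_B=(29.5267,-23.9441) sweep=28.1265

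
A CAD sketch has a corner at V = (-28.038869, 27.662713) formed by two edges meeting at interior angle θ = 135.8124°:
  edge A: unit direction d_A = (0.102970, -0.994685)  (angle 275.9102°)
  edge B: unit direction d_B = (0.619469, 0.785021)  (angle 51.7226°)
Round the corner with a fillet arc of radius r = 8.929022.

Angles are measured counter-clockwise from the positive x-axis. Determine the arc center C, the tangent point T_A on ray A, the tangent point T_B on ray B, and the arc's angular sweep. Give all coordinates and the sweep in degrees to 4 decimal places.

bisector direction at 343.8164° = (0.960374,-0.278716)
center distance |VC| = r/sin(θ/2) = 8.929022/sin(67.9062°) = 9.636647
C = V + |VC|·bis = (-18.7841,24.9768)
T_A = V + ((C−V)·d_A)·d_A = V + 3.6246·d_A = (-27.6656,24.0574)
T_B = V + ((C−V)·d_B)·d_B = V + 3.6246·d_B = (-25.7936,30.5081)
sweep = 180° − θ = 44.1876°

center=(-18.7841,24.9768) T_A=(-27.6656,24.0574) T_B=(-25.7936,30.5081) sweep=44.1876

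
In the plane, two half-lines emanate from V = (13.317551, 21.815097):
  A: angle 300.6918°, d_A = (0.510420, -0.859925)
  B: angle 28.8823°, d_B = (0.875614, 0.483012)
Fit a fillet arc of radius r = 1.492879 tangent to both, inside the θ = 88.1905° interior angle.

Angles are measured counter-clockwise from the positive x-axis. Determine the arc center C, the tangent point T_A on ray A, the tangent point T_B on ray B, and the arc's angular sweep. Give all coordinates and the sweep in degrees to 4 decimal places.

center=(15.3878,21.2521) T_A=(14.1040,20.4901) T_B=(14.6667,22.5593) sweep=91.8095

bisector direction at 344.7871° = (0.964957,-0.262407)
center distance |VC| = r/sin(θ/2) = 1.492879/sin(44.0953°) = 2.145393
C = V + |VC|·bis = (15.3878,21.2521)
T_A = V + ((C−V)·d_A)·d_A = V + 1.5408·d_A = (14.1040,20.4901)
T_B = V + ((C−V)·d_B)·d_B = V + 1.5408·d_B = (14.6667,22.5593)
sweep = 180° − θ = 91.8095°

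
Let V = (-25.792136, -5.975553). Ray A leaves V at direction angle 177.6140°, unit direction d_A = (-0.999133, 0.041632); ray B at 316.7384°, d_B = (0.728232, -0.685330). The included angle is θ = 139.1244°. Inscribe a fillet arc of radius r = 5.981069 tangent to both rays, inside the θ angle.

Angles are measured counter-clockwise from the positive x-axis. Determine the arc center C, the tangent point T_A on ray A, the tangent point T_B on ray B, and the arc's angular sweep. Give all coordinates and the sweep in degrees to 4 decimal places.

center=(-28.2680,-11.8586) T_A=(-28.0190,-5.8828) T_B=(-24.1690,-7.5030) sweep=40.8756

bisector direction at 247.1762° = (-0.387898,-0.921702)
center distance |VC| = r/sin(θ/2) = 5.981069/sin(69.5622°) = 6.382858
C = V + |VC|·bis = (-28.2680,-11.8586)
T_A = V + ((C−V)·d_A)·d_A = V + 2.2288·d_A = (-28.0190,-5.8828)
T_B = V + ((C−V)·d_B)·d_B = V + 2.2288·d_B = (-24.1690,-7.5030)
sweep = 180° − θ = 40.8756°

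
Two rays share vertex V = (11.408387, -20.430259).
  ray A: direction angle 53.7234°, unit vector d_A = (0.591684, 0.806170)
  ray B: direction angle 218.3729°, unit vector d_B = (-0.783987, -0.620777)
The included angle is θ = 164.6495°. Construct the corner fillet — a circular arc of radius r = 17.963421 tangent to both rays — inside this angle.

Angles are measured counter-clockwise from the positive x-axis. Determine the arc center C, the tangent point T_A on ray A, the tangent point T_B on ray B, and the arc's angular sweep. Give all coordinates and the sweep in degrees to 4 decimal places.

bisector direction at 136.0481° = (-0.719923,0.694054)
center distance |VC| = r/sin(θ/2) = 17.963421/sin(82.3247°) = 18.125810
C = V + |VC|·bis = (-1.6408,-7.8500)
T_A = V + ((C−V)·d_A)·d_A = V + 2.4208·d_A = (12.8408,-18.4786)
T_B = V + ((C−V)·d_B)·d_B = V + 2.4208·d_B = (9.5105,-21.9331)
sweep = 180° − θ = 15.3505°

center=(-1.6408,-7.8500) T_A=(12.8408,-18.4786) T_B=(9.5105,-21.9331) sweep=15.3505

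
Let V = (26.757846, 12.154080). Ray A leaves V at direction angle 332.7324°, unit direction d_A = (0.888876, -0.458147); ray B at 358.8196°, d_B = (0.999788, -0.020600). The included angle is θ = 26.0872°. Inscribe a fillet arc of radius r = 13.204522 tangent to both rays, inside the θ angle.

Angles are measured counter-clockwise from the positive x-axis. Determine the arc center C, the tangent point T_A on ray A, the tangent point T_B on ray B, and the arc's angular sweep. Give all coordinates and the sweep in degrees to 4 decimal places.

center=(83.4709,-2.2218) T_A=(77.4213,-13.9590) T_B=(83.7429,10.9799) sweep=153.9128

bisector direction at 345.7760° = (0.969343,-0.245713)
center distance |VC| = r/sin(θ/2) = 13.204522/sin(13.0436°) = 58.506707
C = V + |VC|·bis = (83.4709,-2.2218)
T_A = V + ((C−V)·d_A)·d_A = V + 56.9972·d_A = (77.4213,-13.9590)
T_B = V + ((C−V)·d_B)·d_B = V + 56.9972·d_B = (83.7429,10.9799)
sweep = 180° − θ = 153.9128°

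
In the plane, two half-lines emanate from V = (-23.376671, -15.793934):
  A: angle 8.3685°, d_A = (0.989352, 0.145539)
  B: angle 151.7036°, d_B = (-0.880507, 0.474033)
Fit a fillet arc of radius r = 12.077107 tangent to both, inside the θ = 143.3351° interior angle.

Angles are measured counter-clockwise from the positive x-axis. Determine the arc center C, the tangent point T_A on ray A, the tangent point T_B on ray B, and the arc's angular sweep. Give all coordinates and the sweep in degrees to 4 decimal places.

bisector direction at 80.0361° = (0.173029,0.984917)
center distance |VC| = r/sin(θ/2) = 12.077107/sin(71.6676°) = 12.722822
C = V + |VC|·bis = (-21.1753,-3.2630)
T_A = V + ((C−V)·d_A)·d_A = V + 4.0017·d_A = (-19.4176,-15.2115)
T_B = V + ((C−V)·d_B)·d_B = V + 4.0017·d_B = (-26.9002,-13.8970)
sweep = 180° − θ = 36.6649°

center=(-21.1753,-3.2630) T_A=(-19.4176,-15.2115) T_B=(-26.9002,-13.8970) sweep=36.6649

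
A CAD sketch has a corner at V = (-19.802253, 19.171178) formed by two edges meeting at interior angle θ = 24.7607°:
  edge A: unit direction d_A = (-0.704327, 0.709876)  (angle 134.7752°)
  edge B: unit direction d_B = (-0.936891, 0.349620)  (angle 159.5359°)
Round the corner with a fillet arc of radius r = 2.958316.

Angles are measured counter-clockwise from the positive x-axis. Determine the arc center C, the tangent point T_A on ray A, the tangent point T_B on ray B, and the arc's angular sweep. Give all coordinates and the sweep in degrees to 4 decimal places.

center=(-31.3947,26.6547) T_A=(-29.2946,28.7383) T_B=(-32.4290,23.8831) sweep=155.2393

bisector direction at 147.1556° = (-0.840146,0.542360)
center distance |VC| = r/sin(θ/2) = 2.958316/sin(12.3803°) = 13.798093
C = V + |VC|·bis = (-31.3947,26.6547)
T_A = V + ((C−V)·d_A)·d_A = V + 13.4772·d_A = (-29.2946,28.7383)
T_B = V + ((C−V)·d_B)·d_B = V + 13.4772·d_B = (-32.4290,23.8831)
sweep = 180° − θ = 155.2393°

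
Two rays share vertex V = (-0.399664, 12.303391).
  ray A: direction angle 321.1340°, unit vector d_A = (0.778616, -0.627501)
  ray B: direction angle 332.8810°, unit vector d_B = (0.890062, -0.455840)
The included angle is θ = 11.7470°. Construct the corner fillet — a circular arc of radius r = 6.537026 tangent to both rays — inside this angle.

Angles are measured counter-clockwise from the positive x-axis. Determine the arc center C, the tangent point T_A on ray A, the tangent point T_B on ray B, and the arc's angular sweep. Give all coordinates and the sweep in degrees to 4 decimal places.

bisector direction at 327.0075° = (0.838742,-0.544529)
center distance |VC| = r/sin(θ/2) = 6.537026/sin(5.8735°) = 63.880276
C = V + |VC|·bis = (53.1794,-22.4813)
T_A = V + ((C−V)·d_A)·d_A = V + 63.5449·d_A = (49.0774,-27.5711)
T_B = V + ((C−V)·d_B)·d_B = V + 63.5449·d_B = (56.1592,-16.6629)
sweep = 180° − θ = 168.2530°

center=(53.1794,-22.4813) T_A=(49.0774,-27.5711) T_B=(56.1592,-16.6629) sweep=168.2530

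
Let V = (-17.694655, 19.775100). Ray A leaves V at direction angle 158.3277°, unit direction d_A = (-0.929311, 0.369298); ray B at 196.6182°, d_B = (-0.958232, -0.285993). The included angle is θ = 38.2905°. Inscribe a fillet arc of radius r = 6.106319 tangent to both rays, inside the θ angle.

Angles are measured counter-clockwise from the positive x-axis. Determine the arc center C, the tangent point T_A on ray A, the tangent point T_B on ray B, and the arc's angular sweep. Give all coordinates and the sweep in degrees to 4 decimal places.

bisector direction at 177.4729° = (-0.999028,0.044091)
center distance |VC| = r/sin(θ/2) = 6.106319/sin(19.1453°) = 18.618865
C = V + |VC|·bis = (-36.2954,20.5960)
T_A = V + ((C−V)·d_A)·d_A = V + 17.5891·d_A = (-34.0404,26.2707)
T_B = V + ((C−V)·d_B)·d_B = V + 17.5891·d_B = (-34.5491,14.7448)
sweep = 180° − θ = 141.7095°

center=(-36.2954,20.5960) T_A=(-34.0404,26.2707) T_B=(-34.5491,14.7448) sweep=141.7095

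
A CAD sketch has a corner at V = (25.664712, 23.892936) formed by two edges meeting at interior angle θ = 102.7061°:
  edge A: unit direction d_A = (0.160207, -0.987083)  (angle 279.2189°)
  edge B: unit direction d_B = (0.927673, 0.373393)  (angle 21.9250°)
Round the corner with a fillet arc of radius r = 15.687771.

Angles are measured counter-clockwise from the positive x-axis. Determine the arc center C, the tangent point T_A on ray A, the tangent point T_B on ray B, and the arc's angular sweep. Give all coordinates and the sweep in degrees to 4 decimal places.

center=(43.1596,14.0238) T_A=(27.6744,11.5105) T_B=(37.3019,28.5769) sweep=77.2939

bisector direction at 330.5720° = (0.870973,-0.491330)
center distance |VC| = r/sin(θ/2) = 15.687771/sin(51.3531°) = 20.086544
C = V + |VC|·bis = (43.1596,14.0238)
T_A = V + ((C−V)·d_A)·d_A = V + 12.5444·d_A = (27.6744,11.5105)
T_B = V + ((C−V)·d_B)·d_B = V + 12.5444·d_B = (37.3019,28.5769)
sweep = 180° − θ = 77.2939°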